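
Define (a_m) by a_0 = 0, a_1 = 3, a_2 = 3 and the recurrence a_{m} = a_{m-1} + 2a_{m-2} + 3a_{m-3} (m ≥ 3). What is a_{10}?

The ordinary generating function has denominator 1 - q - 2q^2 - 3q^3.
Iterating the recurrence: a_0,…,a_{10} = 0, 3, 3, 9, 24, 51, 126, 300, 705, 1683, 3993.

3993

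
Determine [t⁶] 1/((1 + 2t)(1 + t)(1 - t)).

85

The denominator gives the recurrence a_n = −2a_(n−1) + a_(n−2) + 2a_(n−3) for n ≥ 3; the numerator fixes a_0 = 1, a_1 = -2, a_2 = 5.
Iterating: 1, -2, 5, -10, 21, -42, 85, so a_6 = 85.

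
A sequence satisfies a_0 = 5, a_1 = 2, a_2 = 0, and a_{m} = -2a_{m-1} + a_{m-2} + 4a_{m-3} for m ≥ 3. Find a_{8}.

-204

The ordinary generating function has denominator 1 + 2t - t^2 - 4t^3.
Iterating the recurrence: a_0,…,a_{8} = 5, 2, 0, 22, -36, 94, -136, 222, -204.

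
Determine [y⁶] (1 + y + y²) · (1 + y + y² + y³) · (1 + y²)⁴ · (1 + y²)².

77

(1 + y + y²) has coefficients 1,1,1 for degrees 0…2.
(1 + y + y² + y³) has coefficients 1,1,1,1,0,0,0 for degrees 0…6.
Multiplying by (1 + y²)⁴ gives running coefficients 1,1,5,5,10,10,10 for degrees 0…6.
Finally multiplying by (1 + y²)², the product of all factors after the first has coefficients 1,1,7,7,21,21,35 for degrees 0…6.
[y⁶] = 1·35 + 1·21 + 1·21 = 77.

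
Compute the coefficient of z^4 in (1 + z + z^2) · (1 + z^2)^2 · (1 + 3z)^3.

(1 + z + z^2) has coefficients 1,1,1 for degrees 0…2.
(1 + z^2)^2 has coefficients 1,0,2,0,1 for degrees 0…4.
Finally multiplying by (1 + 3z)^3, the product of all factors after the first has coefficients 1,9,29,45,55 for degrees 0…4.
[z^4] = 1·55 + 1·45 + 1·29 = 129.

129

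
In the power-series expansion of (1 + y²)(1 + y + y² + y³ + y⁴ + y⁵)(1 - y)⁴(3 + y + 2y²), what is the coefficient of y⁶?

2

(1 + y²) has coefficients 1,0,1 for degrees 0…2.
(1 + y + y² + y³ + y⁴ + y⁵) has coefficients 1,1,1,1,1,1,0 for degrees 0…6.
Multiplying by (1 - y)⁴ gives running coefficients 1,-3,3,-1,0,0,-1 for degrees 0…6.
Finally multiplying by (3 + y + 2y²), the product of all factors after the first has coefficients 3,-8,8,-6,5,-2,-3 for degrees 0…6.
[y⁶] = 1·(-3) + 1·5 = 2.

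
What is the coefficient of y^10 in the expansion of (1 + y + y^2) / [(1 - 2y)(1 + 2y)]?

The denominator gives the recurrence a_n = 4a_(n−2) for n ≥ 3; the numerator fixes a_0 = 1, a_1 = 1, a_2 = 5.
Iterating: 1, 1, 5, 4, 20, 16, 80, 64, 320, 256, 1280, so a_10 = 1280.

1280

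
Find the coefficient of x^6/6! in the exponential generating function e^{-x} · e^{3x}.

The EGF product rule gives c_6 = Σ_{k_1+k_2=6} C(6; k_1,k_2) · ∏ g_i(k_i), where e^{-x} gives (-1)^k; e^{3x} gives (3)^k.
g_1(k) for k = 0…6: 1, -1, 1, -1, 1, -1, 1.
g_2(k) for k = 0…6: 1, 3, 9, 27, 81, 243, 729.
c_6 = Σ_k C(6,k)·g_1(k)·g_2(6−k) = 1·1·729 + 6·(-1)·243 + 15·1·81 + 20·(-1)·27 + 15·1·9 + 6·(-1)·3 + 1·1·1 = 729 − 1458 + 1215 − 540 + 135 − 18 + 1 = 64.

64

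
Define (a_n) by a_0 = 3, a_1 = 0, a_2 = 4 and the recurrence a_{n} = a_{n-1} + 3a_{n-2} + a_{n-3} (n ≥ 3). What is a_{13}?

The ordinary generating function has denominator 1 - t - 3t^2 - t^3.
Iterating the recurrence: a_0,…,a_{13} = 3, 0, 4, 7, 19, 44, 108, 259, 627, 1512, 3652, 8815, 21283, 51380.

51380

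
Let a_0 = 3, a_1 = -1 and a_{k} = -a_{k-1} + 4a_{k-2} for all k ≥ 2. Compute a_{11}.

-42737

The ordinary generating function has denominator 1 + y - 4y^2.
Iterating the recurrence: a_0,…,a_{11} = 3, -1, 13, -17, 69, -137, 413, -961, 2613, -6457, 16909, -42737.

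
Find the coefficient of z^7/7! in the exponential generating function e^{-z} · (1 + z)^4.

The EGF product rule gives c_7 = Σ_{k_1+k_2=7} C(7; k_1,k_2) · ∏ g_i(k_i), where e^{-z} gives (-1)^k; (1+z)^4 gives the falling factorial (4)_k.
g_1(k) for k = 0…7: 1, -1, 1, -1, 1, -1, 1, -1.
g_2(k) for k = 0…7: 1, 4, 12, 24, 24, 0, 0, 0.
c_7 = Σ_k C(7,k)·g_1(k)·g_2(7−k) = 35·(-1)·24 + 35·1·24 + 21·(-1)·12 + 7·1·4 + 1·(-1)·1 = −840 + 840 − 252 + 28 − 1 = -225.

-225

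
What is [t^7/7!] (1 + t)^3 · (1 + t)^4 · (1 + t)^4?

1663200

The EGF product rule gives c_7 = Σ_{k_1+k_2+k_3=7} C(7; k_1,k_2,k_3) · ∏ g_i(k_i), where (1+t)^3 gives the falling factorial (3)_k; (1+t)^4 gives the falling factorial (4)_k; (1+t)^4 gives the falling factorial (4)_k.
g_1(k) for k = 0…7: 1, 3, 6, 6, 0, 0, 0, 0.
g_2(k) for k = 0…7: 1, 4, 12, 24, 24, 0, 0, 0.
g_3(k) for k = 0…7: 1, 4, 12, 24, 24, 0, 0, 0.
First combine the last two factors: h(k) = Σ_j C(k,j)·g_2(j)·g_3(k−j) for k = 0…7: 1, 8, 56, 336, 1680, 6720, 20160, 40320.
c_7 = Σ_k C(7,k)·g_1(k)·h(7−k) = 1·1·40320 + 7·3·20160 + 21·6·6720 + 35·6·1680 = 40320 + 423360 + 846720 + 352800 = 1663200.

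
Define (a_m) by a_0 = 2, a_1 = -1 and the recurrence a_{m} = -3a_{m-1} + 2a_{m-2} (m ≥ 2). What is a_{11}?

The ordinary generating function has denominator 1 + 3z - 2z^2.
Iterating the recurrence: a_0,…,a_{11} = 2, -1, 7, -23, 83, -295, 1051, -3743, 13331, -47479, 169099, -602255.

-602255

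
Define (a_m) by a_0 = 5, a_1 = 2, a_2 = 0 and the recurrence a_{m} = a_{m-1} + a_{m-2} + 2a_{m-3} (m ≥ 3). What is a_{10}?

1024

The ordinary generating function has denominator 1 - x - x^2 - 2x^3.
Iterating the recurrence: a_0,…,a_{10} = 5, 2, 0, 12, 16, 28, 68, 128, 252, 516, 1024.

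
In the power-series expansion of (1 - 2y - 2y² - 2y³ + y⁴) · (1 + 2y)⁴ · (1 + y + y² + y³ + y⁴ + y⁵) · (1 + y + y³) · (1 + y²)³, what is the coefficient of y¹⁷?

(1 - 2y - 2y² - 2y³ + y⁴) has coefficients 1,-2,-2,-2,1 for degrees 0…4.
(1 + 2y)⁴ has coefficients 1,8,24,32,16,0,0,0,0,0,0,0,0,0,0,0,0,0 for degrees 0…17.
Multiplying by (1 + y + y² + y³ + y⁴ + y⁵) gives running coefficients 1,9,33,65,81,81,80,72,48,16,0,0,0,0,0,0,0,0 for degrees 0…17.
Multiplying by (1 + y + y³) gives running coefficients 1,10,42,99,155,195,226,233,201,144,88,48,16,0,0,0,0,0 for degrees 0…17.
Finally multiplying by (1 + y²)³, the product of all factors after the first has coefficients 1,10,45,129,284,522,818,1125,1386,1527,1524,1374,1109,809,513,288,136,48 for degrees 0…17.
[y¹⁷] = 1·48 − 2·136 − 2·288 − 2·513 + 1·809 = -1017.

-1017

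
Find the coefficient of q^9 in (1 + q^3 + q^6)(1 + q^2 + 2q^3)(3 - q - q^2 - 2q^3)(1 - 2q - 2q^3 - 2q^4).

(1 + q^3 + q^6) has coefficients 1,0,0,1,0,0,1 for degrees 0…6.
(1 + q^2 + 2q^3) has coefficients 1,0,1,2,0,0,0,0,0,0 for degrees 0…9.
Multiplying by (3 - q - q^2 - 2q^3) gives running coefficients 3,-1,2,3,-3,-4,-4,0,0,0 for degrees 0…9.
Finally multiplying by (1 - 2q - 2q^3 - 2q^4), the product of all factors after the first has coefficients 3,-7,4,-7,-13,0,-6,8,14,16 for degrees 0…9.
[q^9] = 1·16 + 1·(-6) + 1·(-7) = 3.

3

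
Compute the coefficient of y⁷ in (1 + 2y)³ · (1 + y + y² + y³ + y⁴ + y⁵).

(1 + 2y)³ has coefficients 1,6,12,8 for degrees 0…3.
(1 + y + y² + y³ + y⁴ + y⁵) has coefficients 1,1,1,1,1,1,0,0 for degrees 0…7.
[y⁷] = 1·0 + 6·0 + 12·1 + 8·1 = 20.

20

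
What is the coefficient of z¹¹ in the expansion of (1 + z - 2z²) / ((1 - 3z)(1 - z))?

295245

The denominator gives the recurrence a_n = 4a_(n−1) − 3a_(n−2) for n ≥ 3; the numerator fixes a_0 = 1, a_1 = 5, a_2 = 15.
Iterating: 1, 5, 15, 45, 135, 405, 1215, 3645, 10935, 32805, 98415, 295245, so a_11 = 295245.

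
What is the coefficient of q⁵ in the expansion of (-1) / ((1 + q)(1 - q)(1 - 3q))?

The denominator gives the recurrence a_n = 3a_(n−1) + a_(n−2) − 3a_(n−3) for n ≥ 3; the numerator fixes a_0 = -1, a_1 = -3, a_2 = -10.
Iterating: -1, -3, -10, -30, -91, -273, so a_5 = -273.

-273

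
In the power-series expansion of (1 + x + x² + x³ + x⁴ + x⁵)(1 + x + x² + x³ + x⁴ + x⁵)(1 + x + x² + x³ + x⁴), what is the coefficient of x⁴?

15

(1 + x + x² + x³ + x⁴ + x⁵) has coefficients 1,1,1,1,1 for degrees 0…4.
(1 + x + x² + x³ + x⁴ + x⁵) has coefficients 1,1,1,1,1 for degrees 0…4.
Finally multiplying by (1 + x + x² + x³ + x⁴), the product of all factors after the first has coefficients 1,2,3,4,5 for degrees 0…4.
[x⁴] = 1·5 + 1·4 + 1·3 + 1·2 + 1·1 = 15.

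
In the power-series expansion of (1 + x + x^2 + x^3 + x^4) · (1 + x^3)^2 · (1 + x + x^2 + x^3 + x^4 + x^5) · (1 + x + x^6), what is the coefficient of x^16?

12

(1 + x + x^2 + x^3 + x^4) has coefficients 1,1,1,1,1 for degrees 0…4.
(1 + x^3)^2 has coefficients 1,0,0,2,0,0,1,0,0,0,0,0,0,0,0,0,0 for degrees 0…16.
Multiplying by (1 + x + x^2 + x^3 + x^4 + x^5) gives running coefficients 1,1,1,3,3,3,3,3,3,1,1,1,0,0,0,0,0 for degrees 0…16.
Finally multiplying by (1 + x + x^6), the product of all factors after the first has coefficients 1,2,2,4,6,6,7,7,7,7,5,5,4,3,3,1,1 for degrees 0…16.
[x^16] = 1·1 + 1·1 + 1·3 + 1·3 + 1·4 = 12.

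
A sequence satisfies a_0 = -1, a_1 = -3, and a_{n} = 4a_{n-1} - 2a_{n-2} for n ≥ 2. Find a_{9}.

-53808

The ordinary generating function has denominator 1 - 4y + 2y^2.
Iterating the recurrence: a_0,…,a_{9} = -1, -3, -10, -34, -116, -396, -1352, -4616, -15760, -53808.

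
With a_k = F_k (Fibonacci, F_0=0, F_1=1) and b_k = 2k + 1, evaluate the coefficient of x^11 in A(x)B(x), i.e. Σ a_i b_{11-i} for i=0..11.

960

This is [x^11] in the product of the two ordinary generating functions.
Σ = 0·23 + 1·21 + 1·19 + 2·17 + 3·15 + 5·13 + 8·11 + 13·9 + 21·7 + 34·5 + 55·3 + 89·1 = 960.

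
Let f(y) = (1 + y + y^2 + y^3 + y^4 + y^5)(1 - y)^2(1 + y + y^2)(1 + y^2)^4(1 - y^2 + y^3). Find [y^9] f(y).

(1 + y + y^2 + y^3 + y^4 + y^5) has coefficients 1,1,1,1,1,1 for degrees 0…5.
(1 - y)^2 has coefficients 1,-2,1,0,0,0,0,0,0,0 for degrees 0…9.
Multiplying by (1 + y + y^2) gives running coefficients 1,-1,0,-1,1,0,0,0,0,0 for degrees 0…9.
Multiplying by (1 + y^2)^4 gives running coefficients 1,-1,4,-5,7,-10,8,-10,7,-5 for degrees 0…9.
Finally multiplying by (1 - y^2 + y^3), the product of all factors after the first has coefficients 1,-1,3,-3,2,-1,-4,7,-11,13 for degrees 0…9.
[y^9] = 1·13 + 1·(-11) + 1·7 + 1·(-4) + 1·(-1) + 1·2 = 6.

6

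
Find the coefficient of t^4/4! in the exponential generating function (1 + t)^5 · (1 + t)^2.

840

The EGF product rule gives c_4 = Σ_{k_1+k_2=4} C(4; k_1,k_2) · ∏ g_i(k_i), where (1+t)^5 gives the falling factorial (5)_k; (1+t)^2 gives the falling factorial (2)_k.
g_1(k) for k = 0…4: 1, 5, 20, 60, 120.
g_2(k) for k = 0…4: 1, 2, 2, 0, 0.
c_4 = Σ_k C(4,k)·g_1(k)·g_2(4−k) = 6·20·2 + 4·60·2 + 1·120·1 = 240 + 480 + 120 = 840.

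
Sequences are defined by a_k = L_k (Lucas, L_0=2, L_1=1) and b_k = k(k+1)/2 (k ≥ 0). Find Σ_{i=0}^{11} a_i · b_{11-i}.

This is [x^11] in the product of the two ordinary generating functions.
Σ = 2·66 + 1·55 + 3·45 + 4·36 + 7·28 + 11·21 + 18·15 + 29·10 + 47·6 + 76·3 + 123·1 + 199·0 = 2086.

2086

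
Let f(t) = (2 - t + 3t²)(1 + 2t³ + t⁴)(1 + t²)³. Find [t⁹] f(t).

19

(2 - t + 3t²) has coefficients 2,-1,3 for degrees 0…2.
(1 + 2t³ + t⁴) has coefficients 1,0,0,2,1,0,0,0,0,0 for degrees 0…9.
Finally multiplying by (1 + t²)³, the product of all factors after the first has coefficients 1,0,3,2,4,6,4,6,3,2 for degrees 0…9.
[t⁹] = 2·2 − 1·3 + 3·6 = 19.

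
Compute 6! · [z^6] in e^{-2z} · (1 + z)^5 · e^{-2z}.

The EGF product rule gives c_6 = Σ_{k_1+k_2+k_3=6} C(6; k_1,k_2,k_3) · ∏ g_i(k_i), where e^{-2z} gives (-2)^k; (1+z)^5 gives the falling factorial (5)_k; e^{-2z} gives (-2)^k.
g_1(k) for k = 0…6: 1, -2, 4, -8, 16, -32, 64.
g_2(k) for k = 0…6: 1, 5, 20, 60, 120, 120, 0.
g_3(k) for k = 0…6: 1, -2, 4, -8, 16, -32, 64.
First combine the last two factors: h(k) = Σ_j C(k,j)·g_2(j)·g_3(k−j) for k = 0…6: 1, 3, 4, -8, -24, 88, 64.
c_6 = Σ_k C(6,k)·g_1(k)·h(6−k) = 1·1·64 + 6·(-2)·88 + 15·4·(-24) + 20·(-8)·(-8) + 15·16·4 + 6·(-32)·3 + 1·64·1 = 64 − 1056 − 1440 + 1280 + 960 − 576 + 64 = -704.

-704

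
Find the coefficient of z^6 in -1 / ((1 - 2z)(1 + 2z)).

The denominator gives the recurrence a_n = 4a_(n−2) for n ≥ 2; the numerator fixes a_0 = -1, a_1 = 0.
Iterating: -1, 0, -4, 0, -16, 0, -64, so a_6 = -64.

-64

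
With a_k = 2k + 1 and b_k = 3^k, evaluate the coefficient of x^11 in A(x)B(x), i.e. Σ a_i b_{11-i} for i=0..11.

The convolution is the t^11 coefficient of A(t)B(t).
Σ = 1·177147 + 3·59049 + 5·19683 + 7·6561 + 9·2187 + 11·729 + 13·243 + 15·81 + 17·27 + 19·9 + 21·3 + 23·1 = 531428.

531428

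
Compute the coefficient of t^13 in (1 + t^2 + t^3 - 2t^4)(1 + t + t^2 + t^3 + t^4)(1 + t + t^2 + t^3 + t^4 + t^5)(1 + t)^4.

(1 + t^2 + t^3 - 2t^4) has coefficients 1,0,1,1,-2 for degrees 0…4.
(1 + t + t^2 + t^3 + t^4) has coefficients 1,1,1,1,1,0,0,0,0,0,0,0,0,0 for degrees 0…13.
Multiplying by (1 + t + t^2 + t^3 + t^4 + t^5) gives running coefficients 1,2,3,4,5,5,4,3,2,1,0,0,0,0 for degrees 0…13.
Finally multiplying by (1 + t)^4, the product of all factors after the first has coefficients 1,6,17,32,48,63,73,73,63,48,32,17,6,1 for degrees 0…13.
[t^13] = 1·1 + 1·17 + 1·32 − 2·48 = -46.

-46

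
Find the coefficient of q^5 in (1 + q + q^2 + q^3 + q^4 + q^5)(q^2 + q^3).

2

(1 + q + q^2 + q^3 + q^4 + q^5) has coefficients 1,1,1,1,1,1 for degrees 0…5.
(q^2 + q^3) has coefficients 0,0,1,1,0,0 for degrees 0…5.
[q^5] = 1·0 + 1·0 + 1·1 + 1·1 + 1·0 + 1·0 = 2.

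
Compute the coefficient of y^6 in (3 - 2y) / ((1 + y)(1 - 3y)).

Partial fractions give a closed form: a_n = (5/4)·(-1)^n + (7/4)·3^n.
At n = 6: a_6 = 1277.

1277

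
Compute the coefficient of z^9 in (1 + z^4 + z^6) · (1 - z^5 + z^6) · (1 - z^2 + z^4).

(1 + z^4 + z^6) has coefficients 1,0,0,0,1,0,1 for degrees 0…6.
(1 - z^5 + z^6) has coefficients 1,0,0,0,0,-1,1,0,0,0 for degrees 0…9.
Finally multiplying by (1 - z^2 + z^4), the product of all factors after the first has coefficients 1,0,-1,0,1,-1,1,1,-1,-1 for degrees 0…9.
[z^9] = 1·(-1) + 1·(-1) + 1·0 = -2.

-2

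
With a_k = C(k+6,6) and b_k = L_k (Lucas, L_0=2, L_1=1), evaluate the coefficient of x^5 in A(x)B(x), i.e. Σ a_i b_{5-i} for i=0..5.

1558

This is [x^5] in the product of the two ordinary generating functions.
Σ = 1·11 + 7·7 + 28·4 + 84·3 + 210·1 + 462·2 = 1558.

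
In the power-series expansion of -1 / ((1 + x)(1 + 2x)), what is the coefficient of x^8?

Partial fractions give a closed form: a_n = (1)·(-1)^n + (-2)·(-2)^n.
At n = 8: a_8 = -511.

-511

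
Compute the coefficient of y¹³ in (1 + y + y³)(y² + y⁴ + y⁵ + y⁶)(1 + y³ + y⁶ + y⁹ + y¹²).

(1 + y + y³) has coefficients 1,1,0,1 for degrees 0…3.
(y² + y⁴ + y⁵ + y⁶) has coefficients 0,0,1,0,1,1,1,0,0,0,0,0,0,0 for degrees 0…13.
Finally multiplying by (1 + y³ + y⁶ + y⁹ + y¹²), the product of all factors after the first has coefficients 0,0,1,0,1,2,1,1,2,1,1,2,1,1 for degrees 0…13.
[y¹³] = 1·1 + 1·1 + 1·1 = 3.

3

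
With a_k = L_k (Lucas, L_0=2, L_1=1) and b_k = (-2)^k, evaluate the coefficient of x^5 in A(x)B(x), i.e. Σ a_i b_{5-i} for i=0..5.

-59

This is [x^5] in the product of the two ordinary generating functions.
Σ = 2·(-32) + 1·16 + 3·(-8) + 4·4 + 7·(-2) + 11·1 = -59.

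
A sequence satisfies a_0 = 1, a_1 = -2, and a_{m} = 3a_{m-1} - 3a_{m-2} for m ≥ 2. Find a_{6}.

-27

The ordinary generating function has denominator 1 - 3t + 3t^2.
Iterating the recurrence: a_0,…,a_{6} = 1, -2, -9, -21, -36, -45, -27.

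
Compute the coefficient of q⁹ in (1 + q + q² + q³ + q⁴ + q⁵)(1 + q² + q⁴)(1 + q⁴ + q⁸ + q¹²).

(1 + q + q² + q³ + q⁴ + q⁵) has coefficients 1,1,1,1,1,1 for degrees 0…5.
(1 + q² + q⁴) has coefficients 1,0,1,0,1,0,0,0,0,0 for degrees 0…9.
Finally multiplying by (1 + q⁴ + q⁸ + q¹²), the product of all factors after the first has coefficients 1,0,1,0,2,0,1,0,2,0 for degrees 0…9.
[q⁹] = 1·0 + 1·2 + 1·0 + 1·1 + 1·0 + 1·2 = 5.

5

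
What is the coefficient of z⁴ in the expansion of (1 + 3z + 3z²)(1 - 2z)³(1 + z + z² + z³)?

(1 + 3z + 3z²) has coefficients 1,3,3 for degrees 0…2.
(1 - 2z)³ has coefficients 1,-6,12,-8,0 for degrees 0…4.
Finally multiplying by (1 + z + z² + z³), the product of all factors after the first has coefficients 1,-5,7,-1,-2 for degrees 0…4.
[z⁴] = 1·(-2) + 3·(-1) + 3·7 = 16.

16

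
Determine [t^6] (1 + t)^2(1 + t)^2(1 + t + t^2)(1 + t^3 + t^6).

16

(1 + t)^2 has coefficients 1,2,1 for degrees 0…2.
(1 + t)^2 has coefficients 1,2,1,0,0,0,0 for degrees 0…6.
Multiplying by (1 + t + t^2) gives running coefficients 1,3,4,3,1,0,0 for degrees 0…6.
Finally multiplying by (1 + t^3 + t^6), the product of all factors after the first has coefficients 1,3,4,4,4,4,4 for degrees 0…6.
[t^6] = 1·4 + 2·4 + 1·4 = 16.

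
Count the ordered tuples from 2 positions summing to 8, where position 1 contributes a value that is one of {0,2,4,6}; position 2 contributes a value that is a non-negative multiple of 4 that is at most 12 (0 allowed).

The generating function for the choices is (1 + q^2 + q^4 + q^6)·(1 + q^4 + q^8 + q^12); the count is [q^8].
(1 + q^2 + q^4 + q^6) has coefficients 1,0,1,0,1,0,1 for degrees 0…6.
(1 + q^4 + q^8 + q^12) has coefficients 1,0,0,0,1,0,0,0,1 for degrees 0…8.
[q^8] = 1·1 + 1·0 + 1·1 + 1·0 = 2.

2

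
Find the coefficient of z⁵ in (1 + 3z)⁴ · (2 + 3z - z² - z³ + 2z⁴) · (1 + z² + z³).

(1 + 3z)⁴ has coefficients 1,12,54,108,81 for degrees 0…4.
(2 + 3z - z² - z³ + 2z⁴) has coefficients 2,3,-1,-1,2,0 for degrees 0…5.
Finally multiplying by (1 + z² + z³), the product of all factors after the first has coefficients 2,3,1,4,4,-2 for degrees 0…5.
[z⁵] = 1·(-2) + 12·4 + 54·4 + 108·1 + 81·3 = 613.

613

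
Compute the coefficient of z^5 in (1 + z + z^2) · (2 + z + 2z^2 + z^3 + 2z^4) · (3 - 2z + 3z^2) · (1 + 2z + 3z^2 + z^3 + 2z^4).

113

(1 + z + z^2) has coefficients 1,1,1 for degrees 0…2.
(2 + z + 2z^2 + z^3 + 2z^4) has coefficients 2,1,2,1,2,0 for degrees 0…5.
Multiplying by (3 - 2z + 3z^2) gives running coefficients 6,-1,10,2,10,-1 for degrees 0…5.
Finally multiplying by (1 + 2z + 3z^2 + z^3 + 2z^4), the product of all factors after the first has coefficients 6,11,26,25,55,33 for degrees 0…5.
[z^5] = 1·33 + 1·55 + 1·25 = 113.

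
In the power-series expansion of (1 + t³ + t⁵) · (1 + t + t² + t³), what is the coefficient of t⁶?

2

(1 + t³ + t⁵) has coefficients 1,0,0,1,0,1 for degrees 0…5.
(1 + t + t² + t³) has coefficients 1,1,1,1,0,0,0 for degrees 0…6.
[t⁶] = 1·0 + 1·1 + 1·1 = 2.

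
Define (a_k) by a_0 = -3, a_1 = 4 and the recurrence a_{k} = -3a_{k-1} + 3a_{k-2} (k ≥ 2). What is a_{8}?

The ordinary generating function has denominator 1 + 3q - 3q^2.
Iterating the recurrence: a_0,…,a_{8} = -3, 4, -21, 75, -288, 1089, -4131, 15660, -59373.

-59373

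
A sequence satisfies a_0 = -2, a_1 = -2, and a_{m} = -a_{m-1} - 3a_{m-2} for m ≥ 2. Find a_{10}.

-382

The ordinary generating function has denominator 1 + q + 3q^2.
Iterating the recurrence: a_0,…,a_{10} = -2, -2, 8, -2, -22, 28, 38, -122, 8, 358, -382.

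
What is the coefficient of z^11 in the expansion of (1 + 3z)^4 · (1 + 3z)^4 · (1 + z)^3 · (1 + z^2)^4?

(1 + 3z)^4 has coefficients 1,12,54,108,81 for degrees 0…4.
(1 + 3z)^4 has coefficients 1,12,54,108,81,0,0,0,0,0,0,0 for degrees 0…11.
Multiplying by (1 + z)^3 gives running coefficients 1,15,93,307,579,621,351,81,0,0,0,0 for degrees 0…11.
Finally multiplying by (1 + z^2)^4, the product of all factors after the first has coefficients 1,15,97,367,957,1939,3229,4467,5251,5293,4515,3277 for degrees 0…11.
[z^11] = 1·3277 + 12·4515 + 54·5293 + 108·5251 + 81·4467 = 1272214.

1272214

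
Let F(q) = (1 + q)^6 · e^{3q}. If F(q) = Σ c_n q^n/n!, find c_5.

The EGF product rule gives c_5 = Σ_{k_1+k_2=5} C(5; k_1,k_2) · ∏ g_i(k_i), where (1+q)^6 gives the falling factorial (6)_k; e^{3q} gives (3)^k.
g_1(k) for k = 0…5: 1, 6, 30, 120, 360, 720.
g_2(k) for k = 0…5: 1, 3, 9, 27, 81, 243.
c_5 = Σ_k C(5,k)·g_1(k)·g_2(5−k) = 1·1·243 + 5·6·81 + 10·30·27 + 10·120·9 + 5·360·3 + 1·720·1 = 243 + 2430 + 8100 + 10800 + 5400 + 720 = 27693.

27693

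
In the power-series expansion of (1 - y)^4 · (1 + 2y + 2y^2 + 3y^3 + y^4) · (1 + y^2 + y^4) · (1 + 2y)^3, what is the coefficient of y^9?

-7

(1 - y)^4 has coefficients 1,-4,6,-4,1 for degrees 0…4.
(1 + 2y + 2y^2 + 3y^3 + y^4) has coefficients 1,2,2,3,1,0,0,0,0,0 for degrees 0…9.
Multiplying by (1 + y^2 + y^4) gives running coefficients 1,2,3,5,4,5,3,3,1,0 for degrees 0…9.
Finally multiplying by (1 + 2y)^3, the product of all factors after the first has coefficients 1,8,27,55,86,113,121,113,95,66 for degrees 0…9.
[y^9] = 1·66 − 4·95 + 6·113 − 4·121 + 1·113 = -7.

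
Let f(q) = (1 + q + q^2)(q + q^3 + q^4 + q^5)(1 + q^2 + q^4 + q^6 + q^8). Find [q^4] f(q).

3

(1 + q + q^2) has coefficients 1,1,1 for degrees 0…2.
(q + q^3 + q^4 + q^5) has coefficients 0,1,0,1,1 for degrees 0…4.
Finally multiplying by (1 + q^2 + q^4 + q^6 + q^8), the product of all factors after the first has coefficients 0,1,0,2,1 for degrees 0…4.
[q^4] = 1·1 + 1·2 + 1·0 = 3.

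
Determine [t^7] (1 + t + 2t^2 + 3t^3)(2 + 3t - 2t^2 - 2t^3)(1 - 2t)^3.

(1 + t + 2t^2 + 3t^3) has coefficients 1,1,2,3 for degrees 0…3.
(2 + 3t - 2t^2 - 2t^3) has coefficients 2,3,-2,-2,0,0,0,0 for degrees 0…7.
Finally multiplying by (1 - 2t)^3, the product of all factors after the first has coefficients 2,-9,4,30,-36,-8,16,0 for degrees 0…7.
[t^7] = 1·0 + 1·16 + 2·(-8) + 3·(-36) = -108.

-108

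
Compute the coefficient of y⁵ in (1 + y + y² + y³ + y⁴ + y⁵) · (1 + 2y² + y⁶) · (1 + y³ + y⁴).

7

(1 + y + y² + y³ + y⁴ + y⁵) has coefficients 1,1,1,1,1,1 for degrees 0…5.
(1 + 2y² + y⁶) has coefficients 1,0,2,0,0,0 for degrees 0…5.
Finally multiplying by (1 + y³ + y⁴), the product of all factors after the first has coefficients 1,0,2,1,1,2 for degrees 0…5.
[y⁵] = 1·2 + 1·1 + 1·1 + 1·2 + 1·0 + 1·1 = 7.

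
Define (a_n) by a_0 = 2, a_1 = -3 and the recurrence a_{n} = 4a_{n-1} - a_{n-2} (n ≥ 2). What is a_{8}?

The ordinary generating function has denominator 1 - 4y + y^2.
Iterating the recurrence: a_0,…,a_{8} = 2, -3, -14, -53, -198, -739, -2758, -10293, -38414.

-38414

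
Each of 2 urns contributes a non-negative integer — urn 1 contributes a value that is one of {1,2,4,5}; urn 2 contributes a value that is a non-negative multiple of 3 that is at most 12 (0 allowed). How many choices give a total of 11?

The generating function for the choices is (q + q^2 + q^4 + q^5)·(1 + q^3 + q^6 + q^9 + q^12); the count is [q^11].
(q + q^2 + q^4 + q^5) has coefficients 0,1,1,0,1,1 for degrees 0…5.
(1 + q^3 + q^6 + q^9 + q^12) has coefficients 1,0,0,1,0,0,1,0,0,1,0,0 for degrees 0…11.
[q^11] = 1·0 + 1·1 + 1·0 + 1·1 = 2.

2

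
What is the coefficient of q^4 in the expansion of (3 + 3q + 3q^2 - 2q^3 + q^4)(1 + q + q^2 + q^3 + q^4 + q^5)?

8

(3 + 3q + 3q^2 - 2q^3 + q^4) has coefficients 3,3,3,-2,1 for degrees 0…4.
(1 + q + q^2 + q^3 + q^4 + q^5) has coefficients 1,1,1,1,1 for degrees 0…4.
[q^4] = 3·1 + 3·1 + 3·1 − 2·1 + 1·1 = 8.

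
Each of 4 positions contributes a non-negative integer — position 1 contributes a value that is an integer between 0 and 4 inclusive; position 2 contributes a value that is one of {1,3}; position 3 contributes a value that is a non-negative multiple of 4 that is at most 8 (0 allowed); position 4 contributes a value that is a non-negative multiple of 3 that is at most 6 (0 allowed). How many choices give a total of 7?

6

The generating function for the choices is (1 + q + q^2 + q^3 + q^4)·(q + q^3)·(1 + q^4 + q^8)·(1 + q^3 + q^6); the count is [q^7].
(1 + q + q^2 + q^3 + q^4) has coefficients 1,1,1,1,1 for degrees 0…4.
(q + q^3) has coefficients 0,1,0,1,0,0,0,0 for degrees 0…7.
Multiplying by (1 + q^4 + q^8) gives running coefficients 0,1,0,1,0,1,0,1 for degrees 0…7.
Finally multiplying by (1 + q^3 + q^6), the product of all factors after the first has coefficients 0,1,0,1,1,1,1,2 for degrees 0…7.
[q^7] = 1·2 + 1·1 + 1·1 + 1·1 + 1·1 = 6.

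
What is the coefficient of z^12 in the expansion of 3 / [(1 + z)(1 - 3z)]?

1195743

The denominator gives the recurrence a_n = 2a_(n−1) + 3a_(n−2) for n ≥ 2; the numerator fixes a_0 = 3, a_1 = 6.
Iterating: 3, 6, 21, 60, 183, 546, 1641, 4920, 14763, 44286, 132861, 398580, 1195743, so a_12 = 1195743.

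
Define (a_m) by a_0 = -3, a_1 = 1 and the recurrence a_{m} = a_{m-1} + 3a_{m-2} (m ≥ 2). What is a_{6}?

-131

The ordinary generating function has denominator 1 - q - 3q^2.
Iterating the recurrence: a_0,…,a_{6} = -3, 1, -8, -5, -29, -44, -131.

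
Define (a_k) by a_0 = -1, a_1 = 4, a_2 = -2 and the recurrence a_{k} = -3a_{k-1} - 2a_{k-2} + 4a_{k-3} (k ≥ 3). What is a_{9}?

The ordinary generating function has denominator 1 + 3t + 2t^2 - 4t^3.
Iterating the recurrence: a_0,…,a_{9} = -1, 4, -2, -6, 38, -110, 230, -318, 54, 1394.

1394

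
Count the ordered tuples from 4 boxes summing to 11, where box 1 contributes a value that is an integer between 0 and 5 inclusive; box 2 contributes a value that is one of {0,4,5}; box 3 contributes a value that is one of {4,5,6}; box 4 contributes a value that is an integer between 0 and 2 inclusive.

The generating function for the choices is (1 + t + t^2 + t^3 + t^4 + t^5)·(1 + t^4 + t^5)·(t^4 + t^5 + t^6)·(1 + t + t^2); the count is [t^11].
(1 + t + t^2 + t^3 + t^4 + t^5) has coefficients 1,1,1,1,1,1 for degrees 0…5.
(1 + t^4 + t^5) has coefficients 1,0,0,0,1,1,0,0,0,0,0,0 for degrees 0…11.
Multiplying by (t^4 + t^5 + t^6) gives running coefficients 0,0,0,0,1,1,1,0,1,2,2,1 for degrees 0…11.
Finally multiplying by (1 + t + t^2), the product of all factors after the first has coefficients 0,0,0,0,1,2,3,2,2,3,5,5 for degrees 0…11.
[t^11] = 1·5 + 1·5 + 1·3 + 1·2 + 1·2 + 1·3 = 20.

20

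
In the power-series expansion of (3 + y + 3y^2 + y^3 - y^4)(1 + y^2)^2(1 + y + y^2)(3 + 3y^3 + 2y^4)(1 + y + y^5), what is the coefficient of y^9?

(3 + y + 3y^2 + y^3 - y^4) has coefficients 3,1,3,1,-1 for degrees 0…4.
(1 + y^2)^2 has coefficients 1,0,2,0,1,0,0,0,0,0 for degrees 0…9.
Multiplying by (1 + y + y^2) gives running coefficients 1,1,3,2,3,1,1,0,0,0 for degrees 0…9.
Multiplying by (3 + 3y^3 + 2y^4) gives running coefficients 3,3,9,9,14,14,15,13,9,5 for degrees 0…9.
Finally multiplying by (1 + y + y^5), the product of all factors after the first has coefficients 3,6,12,18,23,31,32,37,31,28 for degrees 0…9.
[y^9] = 3·28 + 1·31 + 3·37 + 1·32 − 1·31 = 227.

227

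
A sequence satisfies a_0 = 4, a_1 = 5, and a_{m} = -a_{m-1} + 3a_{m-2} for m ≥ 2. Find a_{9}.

The ordinary generating function has denominator 1 + q - 3q^2.
Iterating the recurrence: a_0,…,a_{9} = 4, 5, 7, 8, 13, 11, 28, 5, 79, -64.

-64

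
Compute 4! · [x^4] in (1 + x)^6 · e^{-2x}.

-56

The EGF product rule gives c_4 = Σ_{k_1+k_2=4} C(4; k_1,k_2) · ∏ g_i(k_i), where (1+x)^6 gives the falling factorial (6)_k; e^{-2x} gives (-2)^k.
g_1(k) for k = 0…4: 1, 6, 30, 120, 360.
g_2(k) for k = 0…4: 1, -2, 4, -8, 16.
c_4 = Σ_k C(4,k)·g_1(k)·g_2(4−k) = 1·1·16 + 4·6·(-8) + 6·30·4 + 4·120·(-2) + 1·360·1 = 16 − 192 + 720 − 960 + 360 = -56.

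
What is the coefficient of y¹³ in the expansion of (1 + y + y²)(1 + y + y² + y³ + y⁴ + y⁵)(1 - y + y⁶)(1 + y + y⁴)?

(1 + y + y²) has coefficients 1,1,1 for degrees 0…2.
(1 + y + y² + y³ + y⁴ + y⁵) has coefficients 1,1,1,1,1,1,0,0,0,0,0,0,0,0 for degrees 0…13.
Multiplying by (1 - y + y⁶) gives running coefficients 1,0,0,0,0,0,0,1,1,1,1,1,0,0 for degrees 0…13.
Finally multiplying by (1 + y + y⁴), the product of all factors after the first has coefficients 1,1,0,0,1,0,0,1,2,2,2,3,2,1 for degrees 0…13.
[y¹³] = 1·1 + 1·2 + 1·3 = 6.

6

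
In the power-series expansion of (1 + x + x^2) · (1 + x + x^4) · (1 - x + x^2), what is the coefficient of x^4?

2

(1 + x + x^2) has coefficients 1,1,1 for degrees 0…2.
(1 + x + x^4) has coefficients 1,1,0,0,1 for degrees 0…4.
Finally multiplying by (1 - x + x^2), the product of all factors after the first has coefficients 1,0,0,1,1 for degrees 0…4.
[x^4] = 1·1 + 1·1 + 1·0 = 2.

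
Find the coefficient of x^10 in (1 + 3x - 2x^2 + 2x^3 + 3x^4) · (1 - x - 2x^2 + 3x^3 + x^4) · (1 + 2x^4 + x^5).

(1 + 3x - 2x^2 + 2x^3 + 3x^4) has coefficients 1,3,-2,2,3 for degrees 0…4.
(1 - x - 2x^2 + 3x^3 + x^4) has coefficients 1,-1,-2,3,1,0,0,0,0,0,0 for degrees 0…10.
Finally multiplying by (1 + 2x^4 + x^5), the product of all factors after the first has coefficients 1,-1,-2,3,3,-1,-5,4,5,1,0 for degrees 0…10.
[x^10] = 1·0 + 3·1 − 2·5 + 2·4 + 3·(-5) = -14.

-14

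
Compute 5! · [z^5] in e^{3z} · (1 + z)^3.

The EGF product rule gives c_5 = Σ_{k_1+k_2=5} C(5; k_1,k_2) · ∏ g_i(k_i), where e^{3z} gives (3)^k; (1+z)^3 gives the falling factorial (3)_k.
g_1(k) for k = 0…5: 1, 3, 9, 27, 81, 243.
g_2(k) for k = 0…5: 1, 3, 6, 6, 0, 0.
c_5 = Σ_k C(5,k)·g_1(k)·g_2(5−k) = 10·9·6 + 10·27·6 + 5·81·3 + 1·243·1 = 540 + 1620 + 1215 + 243 = 3618.

3618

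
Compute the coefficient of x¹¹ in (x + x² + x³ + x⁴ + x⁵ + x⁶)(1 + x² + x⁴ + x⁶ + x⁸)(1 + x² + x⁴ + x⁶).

(x + x² + x³ + x⁴ + x⁵ + x⁶) has coefficients 0,1,1,1,1,1,1 for degrees 0…6.
(1 + x² + x⁴ + x⁶ + x⁸) has coefficients 1,0,1,0,1,0,1,0,1,0,0,0 for degrees 0…11.
Finally multiplying by (1 + x² + x⁴ + x⁶), the product of all factors after the first has coefficients 1,0,2,0,3,0,4,0,4,0,3,0 for degrees 0…11.
[x¹¹] = 1·3 + 1·0 + 1·4 + 1·0 + 1·4 + 1·0 = 11.

11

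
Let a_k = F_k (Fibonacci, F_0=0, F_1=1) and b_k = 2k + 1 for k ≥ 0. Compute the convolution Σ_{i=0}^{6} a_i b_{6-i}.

72

The convolution is the x^6 coefficient of A(x)B(x).
Σ = 0·13 + 1·11 + 1·9 + 2·7 + 3·5 + 5·3 + 8·1 = 72.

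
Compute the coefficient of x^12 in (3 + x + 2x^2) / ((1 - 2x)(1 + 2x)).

The denominator gives the recurrence a_n = 4a_(n−2) for n ≥ 3; the numerator fixes a_0 = 3, a_1 = 1, a_2 = 14.
Iterating: 3, 1, 14, 4, 56, 16, 224, 64, 896, 256, 3584, 1024, 14336, so a_12 = 14336.

14336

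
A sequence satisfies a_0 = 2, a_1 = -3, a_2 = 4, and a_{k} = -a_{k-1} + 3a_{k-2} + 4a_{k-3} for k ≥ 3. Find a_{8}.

-28

The ordinary generating function has denominator 1 + q - 3q^2 - 4q^3.
Iterating the recurrence: a_0,…,a_{8} = 2, -3, 4, -5, 5, -4, -1, 9, -28.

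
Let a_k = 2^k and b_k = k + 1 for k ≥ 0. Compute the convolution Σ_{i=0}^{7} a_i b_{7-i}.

502

The convolution is the x^7 coefficient of A(x)B(x).
Σ = 1·8 + 2·7 + 4·6 + 8·5 + 16·4 + 32·3 + 64·2 + 128·1 = 502.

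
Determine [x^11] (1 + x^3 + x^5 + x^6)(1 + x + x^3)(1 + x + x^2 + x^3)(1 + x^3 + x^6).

(1 + x^3 + x^5 + x^6) has coefficients 1,0,0,1,0,1,1 for degrees 0…6.
(1 + x + x^3) has coefficients 1,1,0,1,0,0,0,0,0,0,0,0 for degrees 0…11.
Multiplying by (1 + x + x^2 + x^3) gives running coefficients 1,2,2,3,2,1,1,0,0,0,0,0 for degrees 0…11.
Finally multiplying by (1 + x^3 + x^6), the product of all factors after the first has coefficients 1,2,2,4,4,3,5,4,3,4,2,1 for degrees 0…11.
[x^11] = 1·1 + 1·3 + 1·5 + 1·3 = 12.

12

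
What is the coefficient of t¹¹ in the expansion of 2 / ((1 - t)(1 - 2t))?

Partial fractions give a closed form: a_n = (-2)·1^n + (4)·2^n.
At n = 11: a_11 = 8190.

8190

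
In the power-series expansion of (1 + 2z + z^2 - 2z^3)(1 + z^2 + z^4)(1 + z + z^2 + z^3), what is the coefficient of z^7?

1

(1 + 2z + z^2 - 2z^3) has coefficients 1,2,1,-2 for degrees 0…3.
(1 + z^2 + z^4) has coefficients 1,0,1,0,1,0,0,0 for degrees 0…7.
Finally multiplying by (1 + z + z^2 + z^3), the product of all factors after the first has coefficients 1,1,2,2,2,2,1,1 for degrees 0…7.
[z^7] = 1·1 + 2·1 + 1·2 − 2·2 = 1.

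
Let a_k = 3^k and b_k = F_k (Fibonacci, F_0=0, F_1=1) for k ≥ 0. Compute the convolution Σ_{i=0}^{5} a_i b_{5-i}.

140

This is [x^5] in the product of the two ordinary generating functions.
Σ = 1·5 + 3·3 + 9·2 + 27·1 + 81·1 + 243·0 = 140.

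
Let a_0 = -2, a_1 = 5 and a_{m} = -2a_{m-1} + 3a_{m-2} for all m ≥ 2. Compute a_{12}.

-930022

The ordinary generating function has denominator 1 + 2x - 3x^2.
Iterating the recurrence: a_0,…,a_{12} = -2, 5, -16, 47, -142, 425, -1276, 3827, -11482, 34445, -103336, 310007, -930022.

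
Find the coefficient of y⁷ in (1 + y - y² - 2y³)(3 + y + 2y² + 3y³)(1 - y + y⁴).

(1 + y - y² - 2y³) has coefficients 1,1,-1,-2 for degrees 0…3.
(3 + y + 2y² + 3y³) has coefficients 3,1,2,3,0,0,0,0 for degrees 0…7.
Finally multiplying by (1 - y + y⁴), the product of all factors after the first has coefficients 3,-2,1,1,0,1,2,3 for degrees 0…7.
[y⁷] = 1·3 + 1·2 − 1·1 − 2·0 = 4.

4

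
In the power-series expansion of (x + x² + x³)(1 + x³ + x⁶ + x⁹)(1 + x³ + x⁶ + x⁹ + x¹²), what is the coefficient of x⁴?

(x + x² + x³) has coefficients 0,1,1,1 for degrees 0…3.
(1 + x³ + x⁶ + x⁹) has coefficients 1,0,0,1,0 for degrees 0…4.
Finally multiplying by (1 + x³ + x⁶ + x⁹ + x¹²), the product of all factors after the first has coefficients 1,0,0,2,0 for degrees 0…4.
[x⁴] = 1·2 + 1·0 + 1·0 = 2.

2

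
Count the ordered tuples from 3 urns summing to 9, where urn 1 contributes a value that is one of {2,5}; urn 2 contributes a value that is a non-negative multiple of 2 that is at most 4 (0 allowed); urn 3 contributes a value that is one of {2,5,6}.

The generating function for the choices is (y² + y⁵)·(1 + y² + y⁴)·(y² + y⁵ + y⁶); the count is [y⁹].
(y² + y⁵) has coefficients 0,0,1,0,0,1 for degrees 0…5.
(1 + y² + y⁴) has coefficients 1,0,1,0,1,0,0,0,0,0 for degrees 0…9.
Finally multiplying by (y² + y⁵ + y⁶), the product of all factors after the first has coefficients 0,0,1,0,1,1,2,1,1,1 for degrees 0…9.
[y⁹] = 1·1 + 1·1 = 2.

2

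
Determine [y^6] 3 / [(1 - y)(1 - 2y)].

Partial fractions give a closed form: a_n = (-3)·1^n + (6)·2^n.
At n = 6: a_6 = 381.

381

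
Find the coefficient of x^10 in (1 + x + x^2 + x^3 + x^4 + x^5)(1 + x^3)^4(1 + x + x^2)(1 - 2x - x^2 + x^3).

(1 + x + x^2 + x^3 + x^4 + x^5) has coefficients 1,1,1,1,1,1 for degrees 0…5.
(1 + x^3)^4 has coefficients 1,0,0,4,0,0,6,0,0,4,0 for degrees 0…10.
Multiplying by (1 + x + x^2) gives running coefficients 1,1,1,4,4,4,6,6,6,4,4 for degrees 0…10.
Finally multiplying by (1 - 2x - x^2 + x^3), the product of all factors after the first has coefficients 1,-1,-2,2,-4,-7,-2,-6,-8,-8,-4 for degrees 0…10.
[x^10] = 1·(-4) + 1·(-8) + 1·(-8) + 1·(-6) + 1·(-2) + 1·(-7) = -35.

-35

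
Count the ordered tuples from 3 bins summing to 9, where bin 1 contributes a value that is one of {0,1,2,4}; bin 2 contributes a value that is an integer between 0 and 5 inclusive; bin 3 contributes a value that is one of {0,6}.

The generating function for the choices is (1 + z + z² + z⁴)·(1 + z + z² + z³ + z⁴ + z⁵)·(1 + z⁶); the count is [z⁹].
(1 + z + z² + z⁴) has coefficients 1,1,1,0,1 for degrees 0…4.
(1 + z + z² + z³ + z⁴ + z⁵) has coefficients 1,1,1,1,1,1,0,0,0,0 for degrees 0…9.
Finally multiplying by (1 + z⁶), the product of all factors after the first has coefficients 1,1,1,1,1,1,1,1,1,1 for degrees 0…9.
[z⁹] = 1·1 + 1·1 + 1·1 + 1·1 = 4.

4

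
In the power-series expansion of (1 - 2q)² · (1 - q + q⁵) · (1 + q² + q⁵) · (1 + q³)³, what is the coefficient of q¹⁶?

(1 - 2q)² has coefficients 1,-4,4 for degrees 0…2.
(1 - q + q⁵) has coefficients 1,-1,0,0,0,1,0,0,0,0,0,0,0,0,0,0,0 for degrees 0…16.
Multiplying by (1 + q² + q⁵) gives running coefficients 1,-1,1,-1,0,2,-1,1,0,0,1,0,0,0,0,0,0 for degrees 0…16.
Finally multiplying by (1 + q³)³, the product of all factors after the first has coefficients 1,-1,1,2,-3,5,-1,-2,9,-5,3,7,-4,6,2,-1,4 for degrees 0…16.
[q¹⁶] = 1·4 − 4·(-1) + 4·2 = 16.

16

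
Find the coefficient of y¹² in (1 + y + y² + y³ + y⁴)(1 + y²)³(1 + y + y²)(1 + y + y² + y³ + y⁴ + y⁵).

(1 + y + y² + y³ + y⁴) has coefficients 1,1,1,1,1 for degrees 0…4.
(1 + y²)³ has coefficients 1,0,3,0,3,0,1,0,0,0,0,0,0 for degrees 0…12.
Multiplying by (1 + y + y²) gives running coefficients 1,1,4,3,6,3,4,1,1,0,0,0,0 for degrees 0…12.
Finally multiplying by (1 + y + y² + y³ + y⁴ + y⁵), the product of all factors after the first has coefficients 1,2,6,9,15,18,21,21,18,15,9,6,2 for degrees 0…12.
[y¹²] = 1·2 + 1·6 + 1·9 + 1·15 + 1·18 = 50.

50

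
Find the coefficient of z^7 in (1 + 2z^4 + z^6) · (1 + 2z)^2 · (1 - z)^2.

-6

(1 + 2z^4 + z^6) has coefficients 1,0,0,0,2,0,1 for degrees 0…6.
(1 + 2z)^2 has coefficients 1,4,4,0,0,0,0,0 for degrees 0…7.
Finally multiplying by (1 - z)^2, the product of all factors after the first has coefficients 1,2,-3,-4,4,0,0,0 for degrees 0…7.
[z^7] = 1·0 + 2·(-4) + 1·2 = -6.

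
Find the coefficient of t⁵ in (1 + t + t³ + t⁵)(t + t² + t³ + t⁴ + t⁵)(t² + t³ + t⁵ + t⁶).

(1 + t + t³ + t⁵) has coefficients 1,1,0,1,0,1 for degrees 0…5.
(t + t² + t³ + t⁴ + t⁵) has coefficients 0,1,1,1,1,1 for degrees 0…5.
Finally multiplying by (t² + t³ + t⁵ + t⁶), the product of all factors after the first has coefficients 0,0,0,1,2,2 for degrees 0…5.
[t⁵] = 1·2 + 1·2 + 1·0 + 1·0 = 4.

4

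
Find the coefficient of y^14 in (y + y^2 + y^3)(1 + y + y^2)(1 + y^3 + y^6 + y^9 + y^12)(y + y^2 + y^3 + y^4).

(y + y^2 + y^3) has coefficients 0,1,1,1 for degrees 0…3.
(1 + y + y^2) has coefficients 1,1,1,0,0,0,0,0,0,0,0,0,0,0,0 for degrees 0…14.
Multiplying by (1 + y^3 + y^6 + y^9 + y^12) gives running coefficients 1,1,1,1,1,1,1,1,1,1,1,1,1,1,1 for degrees 0…14.
Finally multiplying by (y + y^2 + y^3 + y^4), the product of all factors after the first has coefficients 0,1,2,3,4,4,4,4,4,4,4,4,4,4,4 for degrees 0…14.
[y^14] = 1·4 + 1·4 + 1·4 = 12.

12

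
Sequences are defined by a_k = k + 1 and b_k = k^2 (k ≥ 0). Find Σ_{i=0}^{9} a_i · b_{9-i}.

825

Write out a_i and b_{9-i} for i = 0,…,9 and sum the products.
Σ = 1·81 + 2·64 + 3·49 + 4·36 + 5·25 + 6·16 + 7·9 + 8·4 + 9·1 + 10·0 = 825.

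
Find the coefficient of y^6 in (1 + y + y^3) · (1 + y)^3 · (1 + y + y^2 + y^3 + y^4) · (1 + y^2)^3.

(1 + y + y^3) has coefficients 1,1,0,1 for degrees 0…3.
(1 + y)^3 has coefficients 1,3,3,1,0,0,0 for degrees 0…6.
Multiplying by (1 + y + y^2 + y^3 + y^4) gives running coefficients 1,4,7,8,8,7,4 for degrees 0…6.
Finally multiplying by (1 + y^2)^3, the product of all factors after the first has coefficients 1,4,10,20,32,43,50 for degrees 0…6.
[y^6] = 1·50 + 1·43 + 1·20 = 113.

113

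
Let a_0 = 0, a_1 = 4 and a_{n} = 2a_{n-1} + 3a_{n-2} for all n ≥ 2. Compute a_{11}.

The ordinary generating function has denominator 1 - 2y - 3y^2.
Iterating the recurrence: a_0,…,a_{11} = 0, 4, 8, 28, 80, 244, 728, 2188, 6560, 19684, 59048, 177148.

177148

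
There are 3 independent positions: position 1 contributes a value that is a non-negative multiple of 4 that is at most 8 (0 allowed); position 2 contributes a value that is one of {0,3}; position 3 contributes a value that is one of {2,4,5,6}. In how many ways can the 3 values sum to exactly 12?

The generating function for the choices is (1 + y^4 + y^8)·(1 + y^3)·(y^2 + y^4 + y^5 + y^6); the count is [y^12].
(1 + y^4 + y^8) has coefficients 1,0,0,0,1,0,0,0,1 for degrees 0…8.
(1 + y^3) has coefficients 1,0,0,1,0,0,0,0,0,0,0,0,0 for degrees 0…12.
Finally multiplying by (y^2 + y^4 + y^5 + y^6), the product of all factors after the first has coefficients 0,0,1,0,1,2,1,1,1,1,0,0,0 for degrees 0…12.
[y^12] = 1·0 + 1·1 + 1·1 = 2.

2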